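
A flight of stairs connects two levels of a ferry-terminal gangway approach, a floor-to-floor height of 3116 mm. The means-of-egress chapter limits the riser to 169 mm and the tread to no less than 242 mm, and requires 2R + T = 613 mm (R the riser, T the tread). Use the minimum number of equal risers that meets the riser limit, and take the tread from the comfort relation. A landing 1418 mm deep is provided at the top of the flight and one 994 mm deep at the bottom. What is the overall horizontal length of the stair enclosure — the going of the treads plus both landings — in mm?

7542 mm

3116 / 169 = 18.44, so 19 risers are needed.
Riser R = 3116 / 19 = 164 mm, within the 169 mm limit.
From 2R + T = 613: T = 613 − 328 = 285 mm.
Treads = 19 − 1 = 18; going = 18 × 285 = 5130 mm.
Enclosure = 5130 + 1418 + 994 = 7542 mm.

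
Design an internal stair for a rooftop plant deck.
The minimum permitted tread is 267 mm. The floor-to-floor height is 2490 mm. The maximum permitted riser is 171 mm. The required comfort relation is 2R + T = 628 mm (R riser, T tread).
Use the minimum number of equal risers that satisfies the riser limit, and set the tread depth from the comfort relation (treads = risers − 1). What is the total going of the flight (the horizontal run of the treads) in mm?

⌈2490/171⌉ = 15 risers.
Each riser is 2490/15 = 166 mm (≤ 171 mm).
From 2R + T = 628: T = 628 − 332 = 296 mm.
Going = (15 − 1) × 296 = 4144 mm.

4144 mm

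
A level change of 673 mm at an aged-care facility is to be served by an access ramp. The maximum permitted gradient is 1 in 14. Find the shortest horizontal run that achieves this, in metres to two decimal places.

At 1:14 the run is 14 × 673 = 9422 mm.
9422 mm = 9.42 m.

9.42 m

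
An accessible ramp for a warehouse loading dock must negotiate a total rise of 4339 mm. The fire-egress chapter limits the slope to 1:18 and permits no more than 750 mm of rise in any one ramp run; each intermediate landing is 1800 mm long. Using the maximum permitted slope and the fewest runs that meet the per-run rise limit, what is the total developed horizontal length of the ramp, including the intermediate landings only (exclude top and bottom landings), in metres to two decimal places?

4339 / 750 = 5.79, so 6 ramp runs are needed. That means 5 intermediate landings.
Horizontal run for 4339 mm of rise at 1:18 is 4339 × 18 = 78102 mm.
Intermediate landings: 5 × 1800 = 9000 mm.
Developed length = 78102 + 9000 = 87102 mm.
= 87.10 m.

87.10 m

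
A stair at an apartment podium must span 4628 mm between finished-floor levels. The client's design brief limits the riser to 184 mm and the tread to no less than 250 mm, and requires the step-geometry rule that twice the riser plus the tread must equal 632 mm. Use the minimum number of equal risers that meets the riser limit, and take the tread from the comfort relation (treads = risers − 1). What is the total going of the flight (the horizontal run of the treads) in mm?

6900 mm

4628 / 184 = 25.15, so 26 risers are needed.
Each riser is 4628/26 = 178 mm (≤ 184 mm).
From 2R + T = 632: T = 632 − 356 = 276 mm.
Treads = 26 − 1 = 25; going = 25 × 276 = 6900 mm.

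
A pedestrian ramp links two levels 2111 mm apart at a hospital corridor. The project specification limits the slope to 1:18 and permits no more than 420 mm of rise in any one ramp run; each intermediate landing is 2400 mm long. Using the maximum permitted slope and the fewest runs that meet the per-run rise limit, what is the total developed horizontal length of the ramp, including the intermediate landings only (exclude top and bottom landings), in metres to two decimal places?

2111 / 420 = 5.026 → round up to 6 ramp runs. That means 5 intermediate landings.
Ramp run (horizontal) at 1:18: 2111 × 18 = 37998 mm.
Intermediate landings: 5 × 2400 = 12000 mm.
Developed length = 37998 + 12000 = 49998 mm.
= 50.00 m.

50.00 m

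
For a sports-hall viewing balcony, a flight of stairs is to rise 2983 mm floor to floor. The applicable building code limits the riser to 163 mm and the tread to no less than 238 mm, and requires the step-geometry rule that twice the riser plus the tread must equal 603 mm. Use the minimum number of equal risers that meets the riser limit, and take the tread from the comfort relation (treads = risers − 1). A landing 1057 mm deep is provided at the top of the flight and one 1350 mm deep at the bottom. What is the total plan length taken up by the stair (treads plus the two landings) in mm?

⌈2983/163⌉ = 19 risers.
Riser R = 2983 / 19 = 157 mm, within the 163 mm limit.
Tread T = 603 − 2 × 157 = 289 mm (≥ 238 mm).
Treads = 19 − 1 = 18; going = 18 × 289 = 5202 mm.
Add landings: 5202 + 1057 + 1350 = 7609 mm.

7609 mm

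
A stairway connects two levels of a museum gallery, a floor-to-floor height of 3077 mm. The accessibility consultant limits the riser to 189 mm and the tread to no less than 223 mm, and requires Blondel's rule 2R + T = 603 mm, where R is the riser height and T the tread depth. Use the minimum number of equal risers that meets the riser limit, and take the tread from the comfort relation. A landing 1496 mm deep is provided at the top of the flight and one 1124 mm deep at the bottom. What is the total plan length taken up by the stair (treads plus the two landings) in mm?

6476 mm

⌈3077/189⌉ = 17 risers.
Riser R = 3077 / 17 = 181 mm, within the 189 mm limit.
T = 603 − 2·181 = 241 mm, which satisfies the 223 mm minimum.
17 risers give 16 treads; going = 16 × 241 = 3856 mm.
Enclosure = 3856 + 1496 + 1124 = 6476 mm.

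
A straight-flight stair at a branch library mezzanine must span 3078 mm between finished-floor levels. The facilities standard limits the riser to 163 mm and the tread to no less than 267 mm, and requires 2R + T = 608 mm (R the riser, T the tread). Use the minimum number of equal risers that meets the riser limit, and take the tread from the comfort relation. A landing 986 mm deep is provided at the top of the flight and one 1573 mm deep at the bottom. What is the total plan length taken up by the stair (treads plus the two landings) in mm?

7671 mm

3078 / 163 = 18.883 → round up to 19 risers.
Each riser is 3078/19 = 162 mm (≤ 163 mm).
Tread T = 608 − 2 × 162 = 284 mm (≥ 267 mm).
Treads = 19 − 1 = 18; going = 18 × 284 = 5112 mm.
Add landings: 5112 + 986 + 1573 = 7671 mm.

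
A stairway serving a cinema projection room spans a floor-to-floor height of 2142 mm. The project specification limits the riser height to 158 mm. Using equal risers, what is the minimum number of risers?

2142 / 158 = 13.557 → round up to 14 risers.

14 risers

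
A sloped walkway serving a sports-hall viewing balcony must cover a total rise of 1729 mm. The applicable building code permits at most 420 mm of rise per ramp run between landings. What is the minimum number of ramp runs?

⌈1729/420⌉ = 5 ramp runs.

5 runs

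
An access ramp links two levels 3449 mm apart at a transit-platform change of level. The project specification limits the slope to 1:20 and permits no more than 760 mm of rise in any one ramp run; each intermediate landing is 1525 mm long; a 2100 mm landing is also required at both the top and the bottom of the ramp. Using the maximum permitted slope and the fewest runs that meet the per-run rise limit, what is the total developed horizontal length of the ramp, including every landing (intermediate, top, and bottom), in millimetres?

79280 mm

⌈3449/760⌉ = 5 ramp runs. That means 4 intermediate landings.
Horizontal run for 3449 mm of rise at 1:20 is 3449 × 20 = 68980 mm.
Intermediate landings: 4 × 1525 = 6100 mm.
Top and bottom landings: 2 × 2100 = 4200 mm.
Total = 68980 + 6100 + 4200 = 79280 mm.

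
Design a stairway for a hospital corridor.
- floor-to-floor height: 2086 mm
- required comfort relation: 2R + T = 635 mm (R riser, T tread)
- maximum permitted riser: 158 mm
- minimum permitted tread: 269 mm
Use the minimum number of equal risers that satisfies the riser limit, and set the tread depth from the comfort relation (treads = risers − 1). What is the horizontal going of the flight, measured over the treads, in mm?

2086 / 158 = 13.203 → round up to 14 risers.
Each riser is 2086/14 = 149 mm (≤ 158 mm).
From 2R + T = 635: T = 635 − 298 = 337 mm.
Treads = 14 − 1 = 13; going = 13 × 337 = 4381 mm.

4381 mm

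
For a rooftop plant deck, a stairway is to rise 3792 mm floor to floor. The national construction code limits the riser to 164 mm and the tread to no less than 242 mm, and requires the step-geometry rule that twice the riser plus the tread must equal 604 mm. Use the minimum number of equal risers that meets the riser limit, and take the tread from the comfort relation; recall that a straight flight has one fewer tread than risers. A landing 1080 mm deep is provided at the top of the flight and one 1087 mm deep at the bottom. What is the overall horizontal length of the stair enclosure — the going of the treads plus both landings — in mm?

⌈3792/164⌉ = 24 risers.
Each riser is 3792/24 = 158 mm (≤ 164 mm).
T = 604 − 2·158 = 288 mm, which satisfies the 242 mm minimum.
24 risers give 23 treads; going = 23 × 288 = 6624 mm.
Enclosure = 6624 + 1080 + 1087 = 8791 mm.

8791 mm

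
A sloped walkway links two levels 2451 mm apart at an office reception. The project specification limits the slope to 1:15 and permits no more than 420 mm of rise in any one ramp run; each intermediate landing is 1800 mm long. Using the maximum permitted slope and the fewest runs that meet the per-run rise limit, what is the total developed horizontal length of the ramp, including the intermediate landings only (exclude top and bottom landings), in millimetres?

2451 / 420 = 5.84, so 6 ramp runs are needed. That means 5 intermediate landings.
Horizontal run for 2451 mm of rise at 1:15 is 2451 × 15 = 36765 mm.
5 intermediate landings contribute 5 × 1800 = 9000 mm.
Developed length = 36765 + 9000 = 45765 mm.

45765 mm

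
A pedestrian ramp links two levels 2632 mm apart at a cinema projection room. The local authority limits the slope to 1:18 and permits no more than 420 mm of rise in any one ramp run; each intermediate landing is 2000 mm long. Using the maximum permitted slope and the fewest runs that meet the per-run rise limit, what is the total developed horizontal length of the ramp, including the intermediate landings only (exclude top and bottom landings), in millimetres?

⌈2632/420⌉ = 7 ramp runs. That means 6 intermediate landings.
Horizontal run for 2632 mm of rise at 1:18 is 2632 × 18 = 47376 mm.
6 intermediate landings contribute 6 × 2000 = 12000 mm.
Total developed length = 47376 + 12000 = 59376 mm.

59376 mm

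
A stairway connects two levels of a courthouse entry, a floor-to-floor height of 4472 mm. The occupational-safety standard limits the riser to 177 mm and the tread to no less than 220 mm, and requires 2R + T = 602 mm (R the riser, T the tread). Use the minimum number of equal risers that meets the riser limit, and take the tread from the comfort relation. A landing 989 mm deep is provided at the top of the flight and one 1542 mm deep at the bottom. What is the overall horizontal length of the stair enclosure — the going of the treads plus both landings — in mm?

4472 / 177 = 25.266 → round up to 26 risers.
R = 4472 ÷ 26 = 172 mm.
Tread T = 602 − 2 × 172 = 258 mm (≥ 220 mm).
Treads = 26 − 1 = 25; going = 25 × 258 = 6450 mm.
Add landings: 6450 + 989 + 1542 = 8981 mm.

8981 mm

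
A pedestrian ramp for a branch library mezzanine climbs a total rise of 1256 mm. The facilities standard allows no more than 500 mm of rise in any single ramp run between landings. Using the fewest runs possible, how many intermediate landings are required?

1256 / 500 = 2.51, so 3 ramp runs are needed.
3 runs are separated by 2 intermediate landings.

2 intermediate landings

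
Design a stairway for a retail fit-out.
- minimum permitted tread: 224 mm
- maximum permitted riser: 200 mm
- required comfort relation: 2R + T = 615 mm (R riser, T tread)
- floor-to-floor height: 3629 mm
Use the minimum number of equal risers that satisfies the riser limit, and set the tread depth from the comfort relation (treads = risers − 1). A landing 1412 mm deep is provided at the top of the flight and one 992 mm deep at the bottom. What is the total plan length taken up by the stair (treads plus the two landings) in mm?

6598 mm

3629 / 200 = 18.145 → round up to 19 risers.
Riser R = 3629 / 19 = 191 mm, within the 200 mm limit.
T = 615 − 2·191 = 233 mm, which satisfies the 224 mm minimum.
19 risers give 18 treads; going = 18 × 233 = 4194 mm.
Add landings: 4194 + 1412 + 992 = 6598 mm.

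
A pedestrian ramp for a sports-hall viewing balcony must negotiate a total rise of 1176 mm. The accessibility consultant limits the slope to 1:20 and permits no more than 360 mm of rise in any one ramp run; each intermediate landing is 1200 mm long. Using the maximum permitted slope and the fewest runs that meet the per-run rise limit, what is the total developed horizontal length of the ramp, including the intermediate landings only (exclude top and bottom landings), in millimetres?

27120 mm

At most 360 each: 1176/360 = 3.27, giving 4 ramp runs. That means 3 intermediate landings.
Horizontal run for 1176 mm of rise at 1:20 is 1176 × 20 = 23520 mm.
3 intermediate landings contribute 3 × 1200 = 3600 mm.
Total developed length = 23520 + 3600 = 27120 mm.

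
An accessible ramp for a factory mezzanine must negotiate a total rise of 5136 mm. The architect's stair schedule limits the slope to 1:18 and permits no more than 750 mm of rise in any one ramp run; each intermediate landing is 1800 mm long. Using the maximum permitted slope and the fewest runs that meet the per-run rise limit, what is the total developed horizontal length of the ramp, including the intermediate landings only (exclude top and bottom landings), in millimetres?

103248 mm

⌈5136/750⌉ = 7 ramp runs. That means 6 intermediate landings.
Horizontal run for 5136 mm of rise at 1:18 is 5136 × 18 = 92448 mm.
Intermediate landings: 6 × 1800 = 10800 mm.
Total developed length = 92448 + 10800 = 103248 mm.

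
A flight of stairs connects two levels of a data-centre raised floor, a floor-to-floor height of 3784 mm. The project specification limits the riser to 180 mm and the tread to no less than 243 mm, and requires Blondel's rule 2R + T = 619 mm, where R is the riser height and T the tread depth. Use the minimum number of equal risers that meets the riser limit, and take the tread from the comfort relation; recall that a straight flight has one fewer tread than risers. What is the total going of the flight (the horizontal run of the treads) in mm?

3784 / 180 = 21.022 → round up to 22 risers.
Each riser is 3784/22 = 172 mm (≤ 180 mm).
T = 619 − 2·172 = 275 mm, which satisfies the 243 mm minimum.
22 risers give 21 treads; going = 21 × 275 = 5775 mm.

5775 mm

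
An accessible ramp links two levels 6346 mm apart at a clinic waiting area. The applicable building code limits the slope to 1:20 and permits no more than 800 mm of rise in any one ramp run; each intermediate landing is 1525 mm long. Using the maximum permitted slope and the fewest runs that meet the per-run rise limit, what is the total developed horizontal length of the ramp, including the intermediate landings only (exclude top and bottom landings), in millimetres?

6346 / 800 = 7.933 → round up to 8 ramp runs. That means 7 intermediate landings.
Ramp run (horizontal) at 1:20: 6346 × 20 = 126920 mm.
Intermediate landings: 7 × 1525 = 10675 mm.
Developed length = 126920 + 10675 = 137595 mm.

137595 mm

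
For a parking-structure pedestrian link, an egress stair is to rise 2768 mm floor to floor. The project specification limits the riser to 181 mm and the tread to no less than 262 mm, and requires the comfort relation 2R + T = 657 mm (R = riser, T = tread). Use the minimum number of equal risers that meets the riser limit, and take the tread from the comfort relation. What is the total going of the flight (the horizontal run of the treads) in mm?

4665 mm

⌈2768/181⌉ = 16 risers.
Riser R = 2768 / 16 = 173 mm, within the 181 mm limit.
T = 657 − 2·173 = 311 mm, which satisfies the 262 mm minimum.
Treads = 16 − 1 = 15; going = 15 × 311 = 4665 mm.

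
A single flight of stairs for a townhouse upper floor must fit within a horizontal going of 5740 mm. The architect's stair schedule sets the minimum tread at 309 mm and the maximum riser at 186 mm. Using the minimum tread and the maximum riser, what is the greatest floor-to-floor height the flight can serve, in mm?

3534 mm

5740 / 309 = 18.58, so 18 treads fit.
Risers = treads + 1 = 19.
Maximum height = 19 × 186 = 3534 mm.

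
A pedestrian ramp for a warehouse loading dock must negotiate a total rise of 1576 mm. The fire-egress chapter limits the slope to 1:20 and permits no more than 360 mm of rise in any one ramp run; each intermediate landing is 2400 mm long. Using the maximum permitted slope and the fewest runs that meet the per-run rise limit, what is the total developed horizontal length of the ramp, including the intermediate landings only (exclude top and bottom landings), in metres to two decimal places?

41.12 m

1576 / 360 = 4.38, so 5 ramp runs are needed. That means 4 intermediate landings.
Horizontal run for 1576 mm of rise at 1:20 is 1576 × 20 = 31520 mm.
Intermediate landings: 4 × 2400 = 9600 mm.
Developed length = 31520 + 9600 = 41120 mm.
= 41.12 m.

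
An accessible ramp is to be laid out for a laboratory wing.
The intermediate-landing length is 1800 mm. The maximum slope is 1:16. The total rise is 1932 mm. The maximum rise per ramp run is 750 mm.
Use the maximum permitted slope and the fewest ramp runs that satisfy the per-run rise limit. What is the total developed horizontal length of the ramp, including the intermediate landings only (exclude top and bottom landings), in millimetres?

⌈1932/750⌉ = 3 ramp runs. That means 2 intermediate landings.
Horizontal run for 1932 mm of rise at 1:16 is 1932 × 16 = 30912 mm.
Intermediate landings: 2 × 1800 = 3600 mm.
Total developed length = 30912 + 3600 = 34512 mm.

34512 mm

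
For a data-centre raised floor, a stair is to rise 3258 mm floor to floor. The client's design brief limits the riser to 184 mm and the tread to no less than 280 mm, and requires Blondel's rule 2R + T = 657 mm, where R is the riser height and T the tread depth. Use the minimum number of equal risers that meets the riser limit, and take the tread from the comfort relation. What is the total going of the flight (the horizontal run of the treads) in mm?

5015 mm

At most 184 each: 3258/184 = 17.71, giving 18 risers.
R = 3258 ÷ 18 = 181 mm.
Tread T = 657 − 2 × 181 = 295 mm (≥ 280 mm).
Treads = 18 − 1 = 17; going = 17 × 295 = 5015 mm.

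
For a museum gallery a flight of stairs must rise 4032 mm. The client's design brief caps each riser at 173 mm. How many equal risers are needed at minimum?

⌈4032/173⌉ = 24 risers.

24 risers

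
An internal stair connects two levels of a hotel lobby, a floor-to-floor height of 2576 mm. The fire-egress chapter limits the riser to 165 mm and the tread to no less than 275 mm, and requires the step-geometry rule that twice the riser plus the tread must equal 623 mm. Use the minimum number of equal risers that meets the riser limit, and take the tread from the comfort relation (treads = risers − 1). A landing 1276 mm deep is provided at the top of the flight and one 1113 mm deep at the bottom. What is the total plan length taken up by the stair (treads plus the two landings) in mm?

2576 / 165 = 15.612 → round up to 16 risers.
Riser R = 2576 / 16 = 161 mm, within the 165 mm limit.
Tread T = 623 − 2 × 161 = 301 mm (≥ 275 mm).
Treads = 16 − 1 = 15; going = 15 × 301 = 4515 mm.
Add landings: 4515 + 1276 + 1113 = 6904 mm.

6904 mm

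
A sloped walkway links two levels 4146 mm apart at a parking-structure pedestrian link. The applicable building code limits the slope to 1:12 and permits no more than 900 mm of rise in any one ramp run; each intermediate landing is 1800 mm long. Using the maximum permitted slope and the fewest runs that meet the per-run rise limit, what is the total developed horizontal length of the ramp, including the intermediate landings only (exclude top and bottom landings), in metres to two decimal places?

56.95 m

At most 900 each: 4146/900 = 4.61, giving 5 ramp runs. That means 4 intermediate landings.
Ramp run (horizontal) at 1:12: 4146 × 12 = 49752 mm.
Intermediate landings: 4 × 1800 = 7200 mm.
Total developed length = 49752 + 7200 = 56952 mm.
= 56.95 m.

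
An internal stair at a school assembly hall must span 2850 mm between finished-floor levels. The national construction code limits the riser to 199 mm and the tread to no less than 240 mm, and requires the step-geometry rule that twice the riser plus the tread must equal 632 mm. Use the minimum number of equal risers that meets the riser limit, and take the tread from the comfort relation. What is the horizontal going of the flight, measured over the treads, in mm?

3528 mm

⌈2850/199⌉ = 15 risers.
R = 2850 ÷ 15 = 190 mm.
T = 632 − 2·190 = 252 mm, which satisfies the 240 mm minimum.
Going = (15 − 1) × 252 = 3528 mm.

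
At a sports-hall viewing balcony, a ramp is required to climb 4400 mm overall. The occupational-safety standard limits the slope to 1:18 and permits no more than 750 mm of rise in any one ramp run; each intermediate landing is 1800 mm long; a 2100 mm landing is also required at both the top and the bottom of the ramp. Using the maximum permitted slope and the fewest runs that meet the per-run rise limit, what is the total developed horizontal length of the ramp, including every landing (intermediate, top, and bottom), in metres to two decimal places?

92.40 m

4400 / 750 = 5.87, so 6 ramp runs are needed. That means 5 intermediate landings.
Horizontal run for 4400 mm of rise at 1:18 is 4400 × 18 = 79200 mm.
5 intermediate landings contribute 5 × 1800 = 9000 mm.
Top and bottom landings: 2 × 2100 = 4200 mm.
Total = 79200 + 9000 + 4200 = 92400 mm.
= 92.40 m.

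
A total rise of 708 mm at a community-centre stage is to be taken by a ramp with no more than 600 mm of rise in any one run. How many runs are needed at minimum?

2 runs

⌈708/600⌉ = 2 ramp runs.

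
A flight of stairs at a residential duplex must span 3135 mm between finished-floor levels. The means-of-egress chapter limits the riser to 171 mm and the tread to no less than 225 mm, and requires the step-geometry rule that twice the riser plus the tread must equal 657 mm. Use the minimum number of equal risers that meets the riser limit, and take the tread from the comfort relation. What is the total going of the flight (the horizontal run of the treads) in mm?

5886 mm

3135 / 171 = 18.33, so 19 risers are needed.
Riser R = 3135 / 19 = 165 mm, within the 171 mm limit.
Tread T = 657 − 2 × 165 = 327 mm (≥ 225 mm).
19 risers give 18 treads; going = 18 × 327 = 5886 mm.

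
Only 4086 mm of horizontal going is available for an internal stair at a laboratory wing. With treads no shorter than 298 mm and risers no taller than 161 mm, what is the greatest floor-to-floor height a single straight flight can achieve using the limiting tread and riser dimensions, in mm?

4086 / 298 = 13.71, so 13 treads fit.
Risers = treads + 1 = 14.
Maximum height = 14 × 161 = 2254 mm.

2254 mm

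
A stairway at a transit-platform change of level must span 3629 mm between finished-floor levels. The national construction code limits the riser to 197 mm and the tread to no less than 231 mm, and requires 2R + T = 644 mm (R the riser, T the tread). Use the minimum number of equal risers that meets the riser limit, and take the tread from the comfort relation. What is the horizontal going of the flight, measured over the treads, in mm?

3629 / 197 = 18.42, so 19 risers are needed.
Riser R = 3629 / 19 = 191 mm, within the 197 mm limit.
From 2R + T = 644: T = 644 − 382 = 262 mm.
Going = (19 − 1) × 262 = 4716 mm.

4716 mm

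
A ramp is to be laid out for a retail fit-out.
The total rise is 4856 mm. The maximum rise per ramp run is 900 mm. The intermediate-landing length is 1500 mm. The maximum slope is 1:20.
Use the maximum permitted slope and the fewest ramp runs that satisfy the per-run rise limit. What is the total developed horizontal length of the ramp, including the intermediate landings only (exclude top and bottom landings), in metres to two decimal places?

At most 900 each: 4856/900 = 5.40, giving 6 ramp runs. That means 5 intermediate landings.
Ramp run (horizontal) at 1:20: 4856 × 20 = 97120 mm.
Intermediate landings: 5 × 1500 = 7500 mm.
Total developed length = 97120 + 7500 = 104620 mm.
= 104.62 m.

104.62 m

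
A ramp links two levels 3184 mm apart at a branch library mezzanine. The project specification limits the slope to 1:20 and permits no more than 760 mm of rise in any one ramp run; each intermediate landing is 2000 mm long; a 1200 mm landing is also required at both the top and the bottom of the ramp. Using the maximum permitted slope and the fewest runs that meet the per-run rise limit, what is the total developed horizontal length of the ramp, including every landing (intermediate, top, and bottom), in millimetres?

74080 mm

3184 / 760 = 4.19, so 5 ramp runs are needed. That means 4 intermediate landings.
Horizontal run for 3184 mm of rise at 1:20 is 3184 × 20 = 63680 mm.
Intermediate landings: 4 × 2000 = 8000 mm.
Top and bottom landings: 2 × 1200 = 2400 mm.
Total = 63680 + 8000 + 2400 = 74080 mm.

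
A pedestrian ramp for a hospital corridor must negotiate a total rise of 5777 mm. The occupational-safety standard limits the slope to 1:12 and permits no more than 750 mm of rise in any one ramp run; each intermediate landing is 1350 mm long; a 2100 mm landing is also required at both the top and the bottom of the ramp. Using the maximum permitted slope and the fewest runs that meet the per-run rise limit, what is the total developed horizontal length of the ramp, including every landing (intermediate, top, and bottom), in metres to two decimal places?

⌈5777/750⌉ = 8 ramp runs. That means 7 intermediate landings.
Horizontal run for 5777 mm of rise at 1:12 is 5777 × 12 = 69324 mm.
7 intermediate landings contribute 7 × 1350 = 9450 mm.
Top and bottom landings: 2 × 2100 = 4200 mm.
Total = 69324 + 9450 + 4200 = 82974 mm.
= 82.97 m.

82.97 m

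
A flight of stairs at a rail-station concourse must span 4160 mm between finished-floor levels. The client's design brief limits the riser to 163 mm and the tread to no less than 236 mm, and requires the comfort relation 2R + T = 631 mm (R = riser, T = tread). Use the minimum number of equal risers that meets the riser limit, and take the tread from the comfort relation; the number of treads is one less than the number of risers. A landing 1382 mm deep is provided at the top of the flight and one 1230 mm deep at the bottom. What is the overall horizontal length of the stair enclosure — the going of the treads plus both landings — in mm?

10387 mm

At most 163 each: 4160/163 = 25.52, giving 26 risers.
Each riser is 4160/26 = 160 mm (≤ 163 mm).
From 2R + T = 631: T = 631 − 320 = 311 mm.
Treads = 26 − 1 = 25; going = 25 × 311 = 7775 mm.
Enclosure = 7775 + 1382 + 1230 = 10387 mm.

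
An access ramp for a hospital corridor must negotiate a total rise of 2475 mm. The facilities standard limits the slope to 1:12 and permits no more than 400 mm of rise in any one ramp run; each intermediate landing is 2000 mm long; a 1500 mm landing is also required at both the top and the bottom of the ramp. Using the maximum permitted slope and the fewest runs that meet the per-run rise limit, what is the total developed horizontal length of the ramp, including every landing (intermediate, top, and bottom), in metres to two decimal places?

At most 400 each: 2475/400 = 6.19, giving 7 ramp runs. That means 6 intermediate landings.
Ramp run (horizontal) at 1:12: 2475 × 12 = 29700 mm.
Intermediate landings: 6 × 2000 = 12000 mm.
Top and bottom landings: 2 × 1500 = 3000 mm.
Total = 29700 + 12000 + 3000 = 44700 mm.
= 44.70 m.

44.70 m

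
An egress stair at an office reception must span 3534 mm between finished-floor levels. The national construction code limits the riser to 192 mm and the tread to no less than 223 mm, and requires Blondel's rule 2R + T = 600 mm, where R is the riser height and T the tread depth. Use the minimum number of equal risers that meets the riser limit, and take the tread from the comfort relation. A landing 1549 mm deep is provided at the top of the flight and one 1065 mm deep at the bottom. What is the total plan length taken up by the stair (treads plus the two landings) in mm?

6718 mm

⌈3534/192⌉ = 19 risers.
Each riser is 3534/19 = 186 mm (≤ 192 mm).
Tread T = 600 − 2 × 186 = 228 mm (≥ 223 mm).
19 risers give 18 treads; going = 18 × 228 = 4104 mm.
Add landings: 4104 + 1549 + 1065 = 6718 mm.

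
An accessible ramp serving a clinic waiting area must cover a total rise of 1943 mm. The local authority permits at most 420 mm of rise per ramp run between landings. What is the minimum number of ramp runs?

5 runs

⌈1943/420⌉ = 5 ramp runs.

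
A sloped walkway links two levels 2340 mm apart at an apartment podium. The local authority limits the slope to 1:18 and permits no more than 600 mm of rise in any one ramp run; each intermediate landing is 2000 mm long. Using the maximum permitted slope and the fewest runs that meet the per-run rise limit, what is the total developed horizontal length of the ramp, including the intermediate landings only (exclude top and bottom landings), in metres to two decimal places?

48.12 m

At most 600 each: 2340/600 = 3.90, giving 4 ramp runs. That means 3 intermediate landings.
Ramp run (horizontal) at 1:18: 2340 × 18 = 42120 mm.
3 intermediate landings contribute 3 × 2000 = 6000 mm.
Total developed length = 42120 + 6000 = 48120 mm.
= 48.12 m.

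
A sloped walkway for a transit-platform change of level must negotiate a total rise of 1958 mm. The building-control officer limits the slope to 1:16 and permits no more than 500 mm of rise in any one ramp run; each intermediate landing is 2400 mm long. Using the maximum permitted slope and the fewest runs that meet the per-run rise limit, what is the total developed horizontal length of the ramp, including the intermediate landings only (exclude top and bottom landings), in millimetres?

38528 mm

1958 / 500 = 3.92, so 4 ramp runs are needed. That means 3 intermediate landings.
Ramp run (horizontal) at 1:16: 1958 × 16 = 31328 mm.
3 intermediate landings contribute 3 × 2400 = 7200 mm.
Developed length = 31328 + 7200 = 38528 mm.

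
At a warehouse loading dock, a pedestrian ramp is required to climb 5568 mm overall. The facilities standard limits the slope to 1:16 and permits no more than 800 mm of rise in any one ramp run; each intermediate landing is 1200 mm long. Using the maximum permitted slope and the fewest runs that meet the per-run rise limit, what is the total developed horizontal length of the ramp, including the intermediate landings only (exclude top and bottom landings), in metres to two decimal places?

5568 / 800 = 6.96, so 7 ramp runs are needed. That means 6 intermediate landings.
Horizontal run for 5568 mm of rise at 1:16 is 5568 × 16 = 89088 mm.
6 intermediate landings contribute 6 × 1200 = 7200 mm.
Total developed length = 89088 + 7200 = 96288 mm.
= 96.29 m.

96.29 m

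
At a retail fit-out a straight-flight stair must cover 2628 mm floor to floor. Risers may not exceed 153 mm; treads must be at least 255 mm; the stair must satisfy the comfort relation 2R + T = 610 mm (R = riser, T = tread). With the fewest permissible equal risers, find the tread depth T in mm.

318 mm

2628 / 153 = 17.176 → round up to 18 risers.
Riser R = 2628 / 18 = 146 mm, within the 153 mm limit.
From 2R + T = 610: T = 610 − 292 = 318 mm.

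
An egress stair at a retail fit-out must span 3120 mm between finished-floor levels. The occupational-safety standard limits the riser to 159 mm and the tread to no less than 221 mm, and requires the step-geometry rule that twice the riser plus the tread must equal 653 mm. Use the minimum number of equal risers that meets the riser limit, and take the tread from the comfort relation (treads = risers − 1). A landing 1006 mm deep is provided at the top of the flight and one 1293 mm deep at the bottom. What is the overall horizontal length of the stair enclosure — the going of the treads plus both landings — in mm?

3120 / 159 = 19.62, so 20 risers are needed.
Each riser is 3120/20 = 156 mm (≤ 159 mm).
T = 653 − 2·156 = 341 mm, which satisfies the 221 mm minimum.
Treads = 20 − 1 = 19; going = 19 × 341 = 6479 mm.
Add landings: 6479 + 1006 + 1293 = 8778 mm.

8778 mm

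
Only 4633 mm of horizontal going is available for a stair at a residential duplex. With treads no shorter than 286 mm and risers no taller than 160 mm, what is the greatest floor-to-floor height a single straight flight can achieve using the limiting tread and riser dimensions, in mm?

Treads that fit: ⌊4633 / 286⌋ = 16.
Risers = treads + 1 = 17.
Maximum height = 17 × 160 = 2720 mm.

2720 mm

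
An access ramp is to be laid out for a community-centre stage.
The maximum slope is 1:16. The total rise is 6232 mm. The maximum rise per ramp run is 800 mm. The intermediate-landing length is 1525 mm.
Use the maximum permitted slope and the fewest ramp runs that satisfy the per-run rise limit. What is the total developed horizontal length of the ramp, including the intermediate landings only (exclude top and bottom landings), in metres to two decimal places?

110.39 m

At most 800 each: 6232/800 = 7.79, giving 8 ramp runs. That means 7 intermediate landings.
Ramp run (horizontal) at 1:16: 6232 × 16 = 99712 mm.
Intermediate landings: 7 × 1525 = 10675 mm.
Developed length = 99712 + 10675 = 110387 mm.
= 110.39 m.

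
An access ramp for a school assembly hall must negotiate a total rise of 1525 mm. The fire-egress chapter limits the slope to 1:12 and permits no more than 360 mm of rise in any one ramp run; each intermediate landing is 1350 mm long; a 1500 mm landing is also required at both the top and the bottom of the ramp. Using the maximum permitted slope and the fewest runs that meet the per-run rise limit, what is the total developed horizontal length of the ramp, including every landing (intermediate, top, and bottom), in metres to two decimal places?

26.70 m

⌈1525/360⌉ = 5 ramp runs. That means 4 intermediate landings.
Horizontal run for 1525 mm of rise at 1:12 is 1525 × 12 = 18300 mm.
4 intermediate landings contribute 4 × 1350 = 5400 mm.
Top and bottom landings: 2 × 1500 = 3000 mm.
Total = 18300 + 5400 + 3000 = 26700 mm.
= 26.70 m.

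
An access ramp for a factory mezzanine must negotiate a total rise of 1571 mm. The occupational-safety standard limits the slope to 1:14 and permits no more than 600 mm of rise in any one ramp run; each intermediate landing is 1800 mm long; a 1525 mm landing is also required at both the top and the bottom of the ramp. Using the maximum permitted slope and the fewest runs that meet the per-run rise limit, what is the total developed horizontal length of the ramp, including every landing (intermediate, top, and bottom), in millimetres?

28644 mm

1571 / 600 = 2.618 → round up to 3 ramp runs. That means 2 intermediate landings.
Horizontal run for 1571 mm of rise at 1:14 is 1571 × 14 = 21994 mm.
Intermediate landings: 2 × 1800 = 3600 mm.
Top and bottom landings: 2 × 1525 = 3050 mm.
Total = 21994 + 3600 + 3050 = 28644 mm.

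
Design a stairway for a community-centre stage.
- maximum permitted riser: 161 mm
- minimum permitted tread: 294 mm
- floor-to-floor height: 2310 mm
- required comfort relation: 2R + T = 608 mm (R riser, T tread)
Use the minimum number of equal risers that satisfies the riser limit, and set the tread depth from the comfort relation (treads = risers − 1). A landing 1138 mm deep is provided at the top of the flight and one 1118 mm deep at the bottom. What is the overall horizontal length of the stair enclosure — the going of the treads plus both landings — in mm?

⌈2310/161⌉ = 15 risers.
R = 2310 ÷ 15 = 154 mm.
Tread T = 608 − 2 × 154 = 300 mm (≥ 294 mm).
15 risers give 14 treads; going = 14 × 300 = 4200 mm.
Add landings: 4200 + 1138 + 1118 = 6456 mm.

6456 mm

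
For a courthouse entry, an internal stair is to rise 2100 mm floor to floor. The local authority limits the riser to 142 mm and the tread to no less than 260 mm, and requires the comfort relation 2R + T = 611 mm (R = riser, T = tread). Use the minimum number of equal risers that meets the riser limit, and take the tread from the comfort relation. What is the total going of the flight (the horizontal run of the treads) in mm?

4634 mm

2100 / 142 = 14.79, so 15 risers are needed.
Riser R = 2100 / 15 = 140 mm, within the 142 mm limit.
Tread T = 611 − 2 × 140 = 331 mm (≥ 260 mm).
Treads = 15 − 1 = 14; going = 14 × 331 = 4634 mm.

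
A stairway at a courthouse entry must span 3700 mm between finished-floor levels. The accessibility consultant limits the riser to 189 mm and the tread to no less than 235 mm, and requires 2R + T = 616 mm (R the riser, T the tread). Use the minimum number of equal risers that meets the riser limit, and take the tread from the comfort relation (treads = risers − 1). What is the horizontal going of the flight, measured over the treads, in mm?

⌈3700/189⌉ = 20 risers.
Riser R = 3700 / 20 = 185 mm, within the 189 mm limit.
T = 616 − 2·185 = 246 mm, which satisfies the 235 mm minimum.
Treads = 20 − 1 = 19; going = 19 × 246 = 4674 mm.

4674 mm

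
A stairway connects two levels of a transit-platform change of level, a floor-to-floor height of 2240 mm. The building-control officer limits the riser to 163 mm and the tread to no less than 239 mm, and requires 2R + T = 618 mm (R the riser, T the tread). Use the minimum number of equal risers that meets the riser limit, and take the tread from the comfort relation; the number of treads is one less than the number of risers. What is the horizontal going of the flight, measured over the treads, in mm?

⌈2240/163⌉ = 14 risers.
Riser R = 2240 / 14 = 160 mm, within the 163 mm limit.
From 2R + T = 618: T = 618 − 320 = 298 mm.
Treads = 14 − 1 = 13; going = 13 × 298 = 3874 mm.

3874 mm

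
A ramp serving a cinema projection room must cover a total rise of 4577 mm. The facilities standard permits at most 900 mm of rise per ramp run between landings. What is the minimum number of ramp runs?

4577 / 900 = 5.086 → round up to 6 ramp runs.

6 runs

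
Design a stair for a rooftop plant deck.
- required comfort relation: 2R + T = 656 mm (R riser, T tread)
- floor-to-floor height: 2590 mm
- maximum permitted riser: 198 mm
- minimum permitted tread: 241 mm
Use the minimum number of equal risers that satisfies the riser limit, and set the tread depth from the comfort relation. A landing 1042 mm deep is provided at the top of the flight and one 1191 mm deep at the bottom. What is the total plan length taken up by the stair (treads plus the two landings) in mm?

⌈2590/198⌉ = 14 risers.
Each riser is 2590/14 = 185 mm (≤ 198 mm).
From 2R + T = 656: T = 656 − 370 = 286 mm.
14 risers give 13 treads; going = 13 × 286 = 3718 mm.
Add landings: 3718 + 1042 + 1191 = 5951 mm.

5951 mm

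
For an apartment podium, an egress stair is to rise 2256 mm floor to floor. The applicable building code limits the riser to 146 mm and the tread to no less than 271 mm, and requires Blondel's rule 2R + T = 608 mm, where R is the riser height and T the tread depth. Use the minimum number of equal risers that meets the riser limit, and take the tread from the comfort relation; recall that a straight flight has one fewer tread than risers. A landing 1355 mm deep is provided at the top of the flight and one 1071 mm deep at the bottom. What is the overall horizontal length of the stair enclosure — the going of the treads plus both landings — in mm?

⌈2256/146⌉ = 16 risers.
Each riser is 2256/16 = 141 mm (≤ 146 mm).
T = 608 − 2·141 = 326 mm, which satisfies the 271 mm minimum.
Treads = 16 − 1 = 15; going = 15 × 326 = 4890 mm.
Add landings: 4890 + 1355 + 1071 = 7316 mm.

7316 mm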